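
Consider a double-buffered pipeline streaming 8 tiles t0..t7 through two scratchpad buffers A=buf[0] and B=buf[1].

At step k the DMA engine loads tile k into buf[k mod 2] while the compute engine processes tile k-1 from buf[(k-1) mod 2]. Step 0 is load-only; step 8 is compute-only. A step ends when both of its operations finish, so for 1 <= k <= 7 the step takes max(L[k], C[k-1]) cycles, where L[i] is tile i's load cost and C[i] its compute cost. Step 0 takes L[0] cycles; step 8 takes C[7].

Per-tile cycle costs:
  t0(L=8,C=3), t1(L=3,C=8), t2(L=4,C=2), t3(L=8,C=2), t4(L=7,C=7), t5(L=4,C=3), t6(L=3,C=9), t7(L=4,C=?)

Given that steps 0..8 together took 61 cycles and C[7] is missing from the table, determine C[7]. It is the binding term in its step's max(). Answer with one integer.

C[7] = 8

step 0 | dur = L[0]=8 = 8
step 1 | dur = max(L[1]=3, C[0]=3) = 3
step 2 | dur = max(L[2]=4, C[1]=8) = 8
step 3 | dur = max(L[3]=8, C[2]=2) = 8
step 4 | dur = max(L[4]=7, C[3]=2) = 7
step 5 | dur = max(L[5]=4, C[4]=7) = 7
step 6 | dur = max(L[6]=3, C[5]=3) = 3
step 7 | dur = max(L[7]=4, C[6]=9) = 9
step 8 | dur = C[7]=? = C[7]  (unknown; binding)
sum of known step durations = 53
dur[8] = total - known = 61 - 53 = 8
C[7] is the binding max in step 8, so C[7] = dur[8] = 8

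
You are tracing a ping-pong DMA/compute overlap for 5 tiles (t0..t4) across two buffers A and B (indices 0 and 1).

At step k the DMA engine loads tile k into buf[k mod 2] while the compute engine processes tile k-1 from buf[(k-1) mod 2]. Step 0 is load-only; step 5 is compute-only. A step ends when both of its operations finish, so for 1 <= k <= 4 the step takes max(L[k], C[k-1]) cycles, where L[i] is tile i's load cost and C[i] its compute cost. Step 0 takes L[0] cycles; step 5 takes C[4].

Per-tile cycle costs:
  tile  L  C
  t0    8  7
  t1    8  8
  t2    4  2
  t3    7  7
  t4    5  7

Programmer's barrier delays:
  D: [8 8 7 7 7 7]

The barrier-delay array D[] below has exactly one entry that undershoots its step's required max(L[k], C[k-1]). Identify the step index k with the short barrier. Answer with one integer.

step 0: need L[0]=8 = 8; D[0]=8 ok
step 1: need max(L[1]=8,C[0]=7) = 8; D[1]=8 ok
step 2: need max(L[2]=4,C[1]=8) = 8; D[2]=7 SHORT
step 3: need max(L[3]=7,C[2]=2) = 7; D[3]=7 ok
step 4: need max(L[4]=5,C[3]=7) = 7; D[4]=7 ok
step 5: need C[4]=7 = 7; D[5]=7 ok

hazard at step 2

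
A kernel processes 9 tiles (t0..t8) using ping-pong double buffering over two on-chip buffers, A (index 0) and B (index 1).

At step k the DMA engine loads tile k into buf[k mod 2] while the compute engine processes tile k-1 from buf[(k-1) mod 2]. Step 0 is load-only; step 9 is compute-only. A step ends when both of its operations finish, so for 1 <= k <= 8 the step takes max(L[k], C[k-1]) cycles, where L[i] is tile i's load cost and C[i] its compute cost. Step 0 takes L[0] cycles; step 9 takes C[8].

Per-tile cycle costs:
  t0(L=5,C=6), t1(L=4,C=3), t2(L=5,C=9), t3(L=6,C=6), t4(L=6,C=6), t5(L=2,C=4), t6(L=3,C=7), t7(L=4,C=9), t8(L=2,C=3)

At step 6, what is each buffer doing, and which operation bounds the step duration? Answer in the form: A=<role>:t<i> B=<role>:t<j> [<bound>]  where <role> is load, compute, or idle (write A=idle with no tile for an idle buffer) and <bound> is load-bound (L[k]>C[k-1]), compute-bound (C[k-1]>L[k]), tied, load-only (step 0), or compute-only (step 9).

k=0 load=t0/5c comp=- wait=5 total=5
k=1 load=t1/4c comp=t0/6c wait=6 total=11
k=2 load=t2/5c comp=t1/3c wait=5 total=16
k=3 load=t3/6c comp=t2/9c wait=9 total=25
k=4 load=t4/6c comp=t3/6c wait=6 total=31
k=5 load=t5/2c comp=t4/6c wait=6 total=37
k=6 load=t6/3c comp=t5/4c wait=4 total=41
k=7 load=t7/4c comp=t6/7c wait=7 total=48
k=8 load=t8/2c comp=t7/9c wait=9 total=57
k=9 load=- comp=t8/3c wait=3 total=60

step 6: A=load:t6 B=compute:t5 [compute-bound]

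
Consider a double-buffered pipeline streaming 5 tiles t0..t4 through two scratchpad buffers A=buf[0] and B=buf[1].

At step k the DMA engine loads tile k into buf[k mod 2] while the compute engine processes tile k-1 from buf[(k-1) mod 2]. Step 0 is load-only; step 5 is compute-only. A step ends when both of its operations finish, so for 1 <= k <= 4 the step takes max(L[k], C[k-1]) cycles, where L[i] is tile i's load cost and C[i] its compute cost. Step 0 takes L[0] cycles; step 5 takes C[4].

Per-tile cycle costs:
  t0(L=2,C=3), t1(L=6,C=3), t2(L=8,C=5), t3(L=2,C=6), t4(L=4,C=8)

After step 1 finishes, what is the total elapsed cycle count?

  0. 2=2c; end=2; A:t0 B:-
  1. max(6,3)=6c; end=8; A:t0 B:t1
  2. max(8,3)=8c; end=16; A:t2 B:t1
  3. max(2,5)=5c; end=21; A:t2 B:t3
  4. max(4,6)=6c; end=27; A:t4 B:t3
  5. 8=8c; end=35; A:t4 B:t3

end_cycle[1] = 8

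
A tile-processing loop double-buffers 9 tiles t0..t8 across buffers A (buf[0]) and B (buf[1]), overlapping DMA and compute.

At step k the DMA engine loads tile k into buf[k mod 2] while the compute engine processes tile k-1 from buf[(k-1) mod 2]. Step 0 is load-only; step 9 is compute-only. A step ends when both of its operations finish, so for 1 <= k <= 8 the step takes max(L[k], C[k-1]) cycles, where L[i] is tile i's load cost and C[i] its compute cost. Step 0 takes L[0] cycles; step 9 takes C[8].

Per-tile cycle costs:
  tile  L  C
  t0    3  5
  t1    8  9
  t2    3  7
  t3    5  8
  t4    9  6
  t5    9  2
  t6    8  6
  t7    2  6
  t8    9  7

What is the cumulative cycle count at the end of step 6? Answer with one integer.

end_cycle[6] = 53

k=0 load=t0/3c comp=- wait=3 total=3
k=1 load=t1/8c comp=t0/5c wait=8 total=11
k=2 load=t2/3c comp=t1/9c wait=9 total=20
k=3 load=t3/5c comp=t2/7c wait=7 total=27
k=4 load=t4/9c comp=t3/8c wait=9 total=36
k=5 load=t5/9c comp=t4/6c wait=9 total=45
k=6 load=t6/8c comp=t5/2c wait=8 total=53
k=7 load=t7/2c comp=t6/6c wait=6 total=59
k=8 load=t8/9c comp=t7/6c wait=9 total=68
k=9 load=- comp=t8/7c wait=7 total=75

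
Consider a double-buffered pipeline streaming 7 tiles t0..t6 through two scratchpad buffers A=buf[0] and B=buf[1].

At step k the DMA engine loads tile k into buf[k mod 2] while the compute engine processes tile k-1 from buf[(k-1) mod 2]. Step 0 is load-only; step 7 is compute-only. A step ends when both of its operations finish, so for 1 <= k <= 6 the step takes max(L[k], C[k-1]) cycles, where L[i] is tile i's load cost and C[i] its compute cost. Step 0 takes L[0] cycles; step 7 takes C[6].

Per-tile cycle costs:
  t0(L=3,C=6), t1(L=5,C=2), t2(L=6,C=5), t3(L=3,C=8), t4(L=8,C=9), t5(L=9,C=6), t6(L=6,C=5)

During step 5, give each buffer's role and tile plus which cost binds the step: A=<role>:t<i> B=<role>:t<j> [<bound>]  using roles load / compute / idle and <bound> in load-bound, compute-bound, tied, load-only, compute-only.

step 5: A=compute:t4 B=load:t5 [tied]

[0] DMA t0→A (3c) ∥ CU idle ⇒ 3c, clock 3
[1] DMA t1→B (5c) ∥ CU A:t0 (6c) ⇒ 6c, clock 9
[2] DMA t2→A (6c) ∥ CU B:t1 (2c) ⇒ 6c, clock 15
[3] DMA t3→B (3c) ∥ CU A:t2 (5c) ⇒ 5c, clock 20
[4] DMA t4→A (8c) ∥ CU B:t3 (8c) ⇒ 8c, clock 28
[5] DMA t5→B (9c) ∥ CU A:t4 (9c) ⇒ 9c, clock 37
[6] DMA t6→A (6c) ∥ CU B:t5 (6c) ⇒ 6c, clock 43
[7] DMA idle ∥ CU A:t6 (5c) ⇒ 5c, clock 48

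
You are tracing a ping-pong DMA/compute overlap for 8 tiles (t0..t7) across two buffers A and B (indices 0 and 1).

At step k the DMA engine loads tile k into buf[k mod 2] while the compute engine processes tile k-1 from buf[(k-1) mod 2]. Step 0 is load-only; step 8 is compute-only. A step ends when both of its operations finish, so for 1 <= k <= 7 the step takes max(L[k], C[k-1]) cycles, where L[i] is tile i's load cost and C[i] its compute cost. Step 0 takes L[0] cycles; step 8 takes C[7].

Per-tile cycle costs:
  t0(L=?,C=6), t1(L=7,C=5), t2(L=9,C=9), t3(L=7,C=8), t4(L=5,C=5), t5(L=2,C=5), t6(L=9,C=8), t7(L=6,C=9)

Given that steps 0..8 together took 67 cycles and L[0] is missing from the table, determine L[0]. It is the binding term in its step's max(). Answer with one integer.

L[0] = 3

step 0: dur = L[0]=? = L[0]  (unknown; binding)
step 1: dur = max(L[1]=7, C[0]=6) = 7
step 2: dur = max(L[2]=9, C[1]=5) = 9
step 3: dur = max(L[3]=7, C[2]=9) = 9
step 4: dur = max(L[4]=5, C[3]=8) = 8
step 5: dur = max(L[5]=2, C[4]=5) = 5
step 6: dur = max(L[6]=9, C[5]=5) = 9
step 7: dur = max(L[7]=6, C[6]=8) = 8
step 8: dur = C[7]=9 = 9
sum of known step durations = 64
dur[0] = total - known = 67 - 64 = 3
L[0] is the binding max in step 0, so L[0] = dur[0] = 3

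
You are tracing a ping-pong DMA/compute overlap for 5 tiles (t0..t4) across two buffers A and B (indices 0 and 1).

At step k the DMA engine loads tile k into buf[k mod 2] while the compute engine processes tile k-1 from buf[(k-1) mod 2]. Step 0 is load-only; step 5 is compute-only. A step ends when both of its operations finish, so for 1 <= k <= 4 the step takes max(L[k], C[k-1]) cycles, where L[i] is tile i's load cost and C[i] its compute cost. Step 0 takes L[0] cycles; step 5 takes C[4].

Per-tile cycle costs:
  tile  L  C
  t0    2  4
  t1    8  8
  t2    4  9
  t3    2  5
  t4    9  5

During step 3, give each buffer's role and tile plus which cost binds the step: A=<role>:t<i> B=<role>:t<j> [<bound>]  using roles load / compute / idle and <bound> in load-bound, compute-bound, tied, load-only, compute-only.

k=0 load=t0/2c comp=- wait=2 total=2
k=1 load=t1/8c comp=t0/4c wait=8 total=10
k=2 load=t2/4c comp=t1/8c wait=8 total=18
k=3 load=t3/2c comp=t2/9c wait=9 total=27
k=4 load=t4/9c comp=t3/5c wait=9 total=36
k=5 load=- comp=t4/5c wait=5 total=41

step 3: A=compute:t2 B=load:t3 [compute-bound]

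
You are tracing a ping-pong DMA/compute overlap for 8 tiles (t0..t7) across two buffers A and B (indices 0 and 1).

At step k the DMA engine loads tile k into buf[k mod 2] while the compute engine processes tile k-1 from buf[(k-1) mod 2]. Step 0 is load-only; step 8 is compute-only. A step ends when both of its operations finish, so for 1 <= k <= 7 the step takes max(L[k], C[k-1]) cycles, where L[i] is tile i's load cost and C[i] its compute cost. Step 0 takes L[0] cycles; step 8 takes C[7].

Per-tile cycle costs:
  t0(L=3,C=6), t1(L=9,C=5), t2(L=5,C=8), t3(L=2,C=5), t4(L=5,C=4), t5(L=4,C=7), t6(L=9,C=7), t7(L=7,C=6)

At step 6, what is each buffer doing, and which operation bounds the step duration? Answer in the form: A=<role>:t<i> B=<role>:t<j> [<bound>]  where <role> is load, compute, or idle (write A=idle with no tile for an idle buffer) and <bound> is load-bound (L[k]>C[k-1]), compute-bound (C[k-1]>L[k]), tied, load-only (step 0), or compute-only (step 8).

  0. 3=3c; end=3; A:t0 B:-
  1. max(9,6)=9c; end=12; A:t0 B:t1
  2. max(5,5)=5c; end=17; A:t2 B:t1
  3. max(2,8)=8c; end=25; A:t2 B:t3
  4. max(5,5)=5c; end=30; A:t4 B:t3
  5. max(4,4)=4c; end=34; A:t4 B:t5
  6. max(9,7)=9c; end=43; A:t6 B:t5
  7. max(7,7)=7c; end=50; A:t6 B:t7
  8. 6=6c; end=56; A:t6 B:t7

step 6: A=load:t6 B=compute:t5 [load-bound]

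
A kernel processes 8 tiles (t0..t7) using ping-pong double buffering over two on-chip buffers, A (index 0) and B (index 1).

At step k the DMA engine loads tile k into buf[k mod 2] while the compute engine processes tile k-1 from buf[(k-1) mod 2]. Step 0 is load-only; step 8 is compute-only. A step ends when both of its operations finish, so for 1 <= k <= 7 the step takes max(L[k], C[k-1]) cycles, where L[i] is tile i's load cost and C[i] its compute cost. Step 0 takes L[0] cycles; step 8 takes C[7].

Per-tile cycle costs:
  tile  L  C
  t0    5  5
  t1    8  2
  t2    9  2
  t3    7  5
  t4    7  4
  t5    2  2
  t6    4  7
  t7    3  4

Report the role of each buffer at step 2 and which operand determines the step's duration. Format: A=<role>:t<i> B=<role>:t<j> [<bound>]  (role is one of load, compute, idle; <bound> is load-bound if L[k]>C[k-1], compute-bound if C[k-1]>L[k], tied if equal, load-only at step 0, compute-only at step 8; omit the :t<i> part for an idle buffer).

step 2: A=load:t2 B=compute:t1 [load-bound]

[0] DMA t0→A (5c) ∥ CU idle ⇒ 5c, clock 5
[1] DMA t1→B (8c) ∥ CU A:t0 (5c) ⇒ 8c, clock 13
[2] DMA t2→A (9c) ∥ CU B:t1 (2c) ⇒ 9c, clock 22
[3] DMA t3→B (7c) ∥ CU A:t2 (2c) ⇒ 7c, clock 29
[4] DMA t4→A (7c) ∥ CU B:t3 (5c) ⇒ 7c, clock 36
[5] DMA t5→B (2c) ∥ CU A:t4 (4c) ⇒ 4c, clock 40
[6] DMA t6→A (4c) ∥ CU B:t5 (2c) ⇒ 4c, clock 44
[7] DMA t7→B (3c) ∥ CU A:t6 (7c) ⇒ 7c, clock 51
[8] DMA idle ∥ CU B:t7 (4c) ⇒ 4c, clock 55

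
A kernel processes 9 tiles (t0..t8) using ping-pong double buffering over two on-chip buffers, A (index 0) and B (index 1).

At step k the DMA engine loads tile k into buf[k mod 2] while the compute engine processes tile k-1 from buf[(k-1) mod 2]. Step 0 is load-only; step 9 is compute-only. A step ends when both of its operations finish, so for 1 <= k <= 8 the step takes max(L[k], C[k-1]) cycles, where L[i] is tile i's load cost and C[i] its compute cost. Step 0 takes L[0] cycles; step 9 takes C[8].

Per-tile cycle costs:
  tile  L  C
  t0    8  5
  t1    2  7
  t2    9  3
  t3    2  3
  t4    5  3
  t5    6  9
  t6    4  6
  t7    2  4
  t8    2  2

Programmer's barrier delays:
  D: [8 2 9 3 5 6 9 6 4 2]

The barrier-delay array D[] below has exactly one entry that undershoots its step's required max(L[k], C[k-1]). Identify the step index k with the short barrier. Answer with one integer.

hazard at step 1

k=0 barrier L[0]=8→8c, D[0]=8 ok
k=1 barrier max(L[1]=2,C[0]=5)→5c, D[1]=2 SHORT
k=2 barrier max(L[2]=9,C[1]=7)→9c, D[2]=9 ok
k=3 barrier max(L[3]=2,C[2]=3)→3c, D[3]=3 ok
k=4 barrier max(L[4]=5,C[3]=3)→5c, D[4]=5 ok
k=5 barrier max(L[5]=6,C[4]=3)→6c, D[5]=6 ok
k=6 barrier max(L[6]=4,C[5]=9)→9c, D[6]=9 ok
k=7 barrier max(L[7]=2,C[6]=6)→6c, D[7]=6 ok
k=8 barrier max(L[8]=2,C[7]=4)→4c, D[8]=4 ok
k=9 barrier C[8]=2→2c, D[9]=2 ok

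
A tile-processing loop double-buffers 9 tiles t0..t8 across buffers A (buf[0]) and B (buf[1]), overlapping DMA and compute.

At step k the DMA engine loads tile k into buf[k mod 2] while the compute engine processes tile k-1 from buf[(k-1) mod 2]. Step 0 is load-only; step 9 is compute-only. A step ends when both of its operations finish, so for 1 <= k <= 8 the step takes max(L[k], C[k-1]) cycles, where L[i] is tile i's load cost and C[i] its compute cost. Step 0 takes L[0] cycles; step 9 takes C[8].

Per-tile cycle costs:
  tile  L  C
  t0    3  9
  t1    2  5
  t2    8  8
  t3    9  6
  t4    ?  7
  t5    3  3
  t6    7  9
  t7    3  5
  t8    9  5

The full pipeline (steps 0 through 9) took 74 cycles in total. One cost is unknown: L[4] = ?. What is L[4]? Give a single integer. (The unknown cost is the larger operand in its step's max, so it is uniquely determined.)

step 0: dur = L[0]=3 = 3
step 1: dur = max(L[1]=2, C[0]=9) = 9
step 2: dur = max(L[2]=8, C[1]=5) = 8
step 3: dur = max(L[3]=9, C[2]=8) = 9
step 4: dur = max(L[4]=?, C[3]=6) = L[4]  (unknown; binding)
step 5: dur = max(L[5]=3, C[4]=7) = 7
step 6: dur = max(L[6]=7, C[5]=3) = 7
step 7: dur = max(L[7]=3, C[6]=9) = 9
step 8: dur = max(L[8]=9, C[7]=5) = 9
step 9: dur = C[8]=5 = 5
sum of known step durations = 66
dur[4] = total - known = 74 - 66 = 8
L[4] is the binding max in step 4, so L[4] = dur[4] = 8

L[4] = 8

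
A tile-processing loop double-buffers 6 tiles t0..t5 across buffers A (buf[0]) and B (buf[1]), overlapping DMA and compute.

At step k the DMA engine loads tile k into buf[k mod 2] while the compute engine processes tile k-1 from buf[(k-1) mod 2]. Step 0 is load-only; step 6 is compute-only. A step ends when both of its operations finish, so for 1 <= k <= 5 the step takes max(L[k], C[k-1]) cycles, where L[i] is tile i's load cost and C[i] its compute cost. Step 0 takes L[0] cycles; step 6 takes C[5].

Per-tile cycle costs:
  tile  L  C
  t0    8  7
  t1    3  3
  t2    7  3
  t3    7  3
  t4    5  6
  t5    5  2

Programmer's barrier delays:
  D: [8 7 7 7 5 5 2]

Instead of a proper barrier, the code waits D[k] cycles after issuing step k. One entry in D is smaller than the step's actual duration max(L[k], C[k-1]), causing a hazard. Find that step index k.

[0] required=L[0]=8=8 vs D=8 ok
[1] required=max(L[1]=3,C[0]=7)=7 vs D=7 ok
[2] required=max(L[2]=7,C[1]=3)=7 vs D=7 ok
[3] required=max(L[3]=7,C[2]=3)=7 vs D=7 ok
[4] required=max(L[4]=5,C[3]=3)=5 vs D=5 ok
[5] required=max(L[5]=5,C[4]=6)=6 vs D=5 SHORT
[6] required=C[5]=2=2 vs D=2 ok

hazard at step 5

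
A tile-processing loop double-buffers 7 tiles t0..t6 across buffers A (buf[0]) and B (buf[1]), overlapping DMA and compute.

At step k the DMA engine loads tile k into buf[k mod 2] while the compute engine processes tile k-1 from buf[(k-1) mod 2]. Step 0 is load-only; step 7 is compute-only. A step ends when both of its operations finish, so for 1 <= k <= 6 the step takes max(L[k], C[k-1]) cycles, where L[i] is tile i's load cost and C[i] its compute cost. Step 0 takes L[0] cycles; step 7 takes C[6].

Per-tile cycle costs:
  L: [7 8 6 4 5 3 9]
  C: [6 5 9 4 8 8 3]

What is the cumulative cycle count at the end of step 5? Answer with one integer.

  0. 7=7c; end=7; A:t0 B:-
  1. max(8,6)=8c; end=15; A:t0 B:t1
  2. max(6,5)=6c; end=21; A:t2 B:t1
  3. max(4,9)=9c; end=30; A:t2 B:t3
  4. max(5,4)=5c; end=35; A:t4 B:t3
  5. max(3,8)=8c; end=43; A:t4 B:t5
  6. max(9,8)=9c; end=52; A:t6 B:t5
  7. 3=3c; end=55; A:t6 B:t5

end_cycle[5] = 43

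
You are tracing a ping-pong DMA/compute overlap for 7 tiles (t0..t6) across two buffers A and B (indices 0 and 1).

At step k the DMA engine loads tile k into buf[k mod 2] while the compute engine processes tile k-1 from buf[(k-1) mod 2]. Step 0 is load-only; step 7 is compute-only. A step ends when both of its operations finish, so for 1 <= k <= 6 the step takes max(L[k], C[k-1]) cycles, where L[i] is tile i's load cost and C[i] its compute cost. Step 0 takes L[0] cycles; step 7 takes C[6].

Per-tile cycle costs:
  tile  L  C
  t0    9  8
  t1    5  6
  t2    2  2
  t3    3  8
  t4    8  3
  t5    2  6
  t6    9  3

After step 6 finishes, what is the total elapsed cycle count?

k=0 load=t0/9c comp=- wait=9 total=9
k=1 load=t1/5c comp=t0/8c wait=8 total=17
k=2 load=t2/2c comp=t1/6c wait=6 total=23
k=3 load=t3/3c comp=t2/2c wait=3 total=26
k=4 load=t4/8c comp=t3/8c wait=8 total=34
k=5 load=t5/2c comp=t4/3c wait=3 total=37
k=6 load=t6/9c comp=t5/6c wait=9 total=46
k=7 load=- comp=t6/3c wait=3 total=49

end_cycle[6] = 46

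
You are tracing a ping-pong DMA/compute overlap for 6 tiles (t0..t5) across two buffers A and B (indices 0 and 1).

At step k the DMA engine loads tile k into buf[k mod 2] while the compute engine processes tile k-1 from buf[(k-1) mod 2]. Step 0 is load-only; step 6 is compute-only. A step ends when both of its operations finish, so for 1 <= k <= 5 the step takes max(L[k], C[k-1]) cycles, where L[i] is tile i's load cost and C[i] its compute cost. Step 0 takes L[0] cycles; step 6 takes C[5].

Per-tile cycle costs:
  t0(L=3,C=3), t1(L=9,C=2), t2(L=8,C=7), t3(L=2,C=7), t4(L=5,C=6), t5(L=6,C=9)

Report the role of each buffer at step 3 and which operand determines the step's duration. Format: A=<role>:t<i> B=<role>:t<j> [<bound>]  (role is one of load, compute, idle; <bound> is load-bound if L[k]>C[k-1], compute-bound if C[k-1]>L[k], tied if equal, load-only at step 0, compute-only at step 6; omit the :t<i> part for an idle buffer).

step 3: A=compute:t2 B=load:t3 [compute-bound]

k=0 load=t0/3c comp=- wait=3 total=3
k=1 load=t1/9c comp=t0/3c wait=9 total=12
k=2 load=t2/8c comp=t1/2c wait=8 total=20
k=3 load=t3/2c comp=t2/7c wait=7 total=27
k=4 load=t4/5c comp=t3/7c wait=7 total=34
k=5 load=t5/6c comp=t4/6c wait=6 total=40
k=6 load=- comp=t5/9c wait=9 total=49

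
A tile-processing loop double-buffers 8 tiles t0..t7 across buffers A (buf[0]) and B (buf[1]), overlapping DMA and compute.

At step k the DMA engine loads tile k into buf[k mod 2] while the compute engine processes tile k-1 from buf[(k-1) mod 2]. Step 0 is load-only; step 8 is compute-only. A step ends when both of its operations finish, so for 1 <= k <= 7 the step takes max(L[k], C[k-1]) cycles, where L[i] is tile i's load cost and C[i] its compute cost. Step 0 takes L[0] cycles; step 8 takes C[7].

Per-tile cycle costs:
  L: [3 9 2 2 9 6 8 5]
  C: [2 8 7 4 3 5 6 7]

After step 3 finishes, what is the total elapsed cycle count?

end_cycle[3] = 27

  0. 3=3c; end=3; A:t0 B:-
  1. max(9,2)=9c; end=12; A:t0 B:t1
  2. max(2,8)=8c; end=20; A:t2 B:t1
  3. max(2,7)=7c; end=27; A:t2 B:t3
  4. max(9,4)=9c; end=36; A:t4 B:t3
  5. max(6,3)=6c; end=42; A:t4 B:t5
  6. max(8,5)=8c; end=50; A:t6 B:t5
  7. max(5,6)=6c; end=56; A:t6 B:t7
  8. 7=7c; end=63; A:t6 B:t7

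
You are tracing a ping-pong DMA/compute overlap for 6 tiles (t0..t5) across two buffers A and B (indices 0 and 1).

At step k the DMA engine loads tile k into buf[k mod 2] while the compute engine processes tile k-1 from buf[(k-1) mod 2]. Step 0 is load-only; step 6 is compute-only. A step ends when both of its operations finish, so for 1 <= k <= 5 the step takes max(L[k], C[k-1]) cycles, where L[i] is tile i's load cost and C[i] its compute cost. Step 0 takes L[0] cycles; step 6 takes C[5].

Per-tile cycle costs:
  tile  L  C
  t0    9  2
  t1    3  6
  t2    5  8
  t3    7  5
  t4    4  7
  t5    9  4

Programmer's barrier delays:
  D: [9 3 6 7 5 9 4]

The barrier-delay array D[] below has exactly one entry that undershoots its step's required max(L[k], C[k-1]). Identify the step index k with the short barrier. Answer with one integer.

step 0: need L[0]=9 = 9; D[0]=9 ok
step 1: need max(L[1]=3,C[0]=2) = 3; D[1]=3 ok
step 2: need max(L[2]=5,C[1]=6) = 6; D[2]=6 ok
step 3: need max(L[3]=7,C[2]=8) = 8; D[3]=7 SHORT
step 4: need max(L[4]=4,C[3]=5) = 5; D[4]=5 ok
step 5: need max(L[5]=9,C[4]=7) = 9; D[5]=9 ok
step 6: need C[5]=4 = 4; D[6]=4 ok

hazard at step 3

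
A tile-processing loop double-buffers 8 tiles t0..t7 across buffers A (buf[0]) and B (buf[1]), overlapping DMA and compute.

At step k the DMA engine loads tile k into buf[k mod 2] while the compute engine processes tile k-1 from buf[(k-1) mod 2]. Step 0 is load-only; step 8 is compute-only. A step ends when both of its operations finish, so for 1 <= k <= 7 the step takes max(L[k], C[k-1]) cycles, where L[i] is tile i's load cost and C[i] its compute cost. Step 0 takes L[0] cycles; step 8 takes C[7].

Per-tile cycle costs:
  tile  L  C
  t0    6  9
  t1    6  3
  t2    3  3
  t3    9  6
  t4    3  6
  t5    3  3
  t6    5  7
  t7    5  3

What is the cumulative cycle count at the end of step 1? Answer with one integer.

end_cycle[1] = 15

  0. 6=6c; end=6; A:t0 B:-
  1. max(6,9)=9c; end=15; A:t0 B:t1
  2. max(3,3)=3c; end=18; A:t2 B:t1
  3. max(9,3)=9c; end=27; A:t2 B:t3
  4. max(3,6)=6c; end=33; A:t4 B:t3
  5. max(3,6)=6c; end=39; A:t4 B:t5
  6. max(5,3)=5c; end=44; A:t6 B:t5
  7. max(5,7)=7c; end=51; A:t6 B:t7
  8. 3=3c; end=54; A:t6 B:t7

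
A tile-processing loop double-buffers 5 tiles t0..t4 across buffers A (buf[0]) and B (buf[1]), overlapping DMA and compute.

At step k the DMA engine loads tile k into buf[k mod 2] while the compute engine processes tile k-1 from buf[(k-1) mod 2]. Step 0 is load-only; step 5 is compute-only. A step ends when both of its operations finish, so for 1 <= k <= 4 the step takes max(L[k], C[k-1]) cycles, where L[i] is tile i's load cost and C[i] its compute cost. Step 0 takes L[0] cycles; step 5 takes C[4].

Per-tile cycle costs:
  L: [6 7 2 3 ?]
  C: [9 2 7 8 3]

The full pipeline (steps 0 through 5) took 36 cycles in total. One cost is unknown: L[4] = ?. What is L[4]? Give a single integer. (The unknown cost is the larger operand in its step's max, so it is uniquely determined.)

L[4] = 9

step 0 = dur = L[0]=6 = 6
step 1 = dur = max(L[1]=7, C[0]=9) = 9
step 2 = dur = max(L[2]=2, C[1]=2) = 2
step 3 = dur = max(L[3]=3, C[2]=7) = 7
step 4 = dur = max(L[4]=?, C[3]=8) = L[4]  (unknown; binding)
step 5 = dur = C[4]=3 = 3
sum of known step durations = 27
dur[4] = total - known = 36 - 27 = 9
L[4] is the binding max in step 4, so L[4] = dur[4] = 9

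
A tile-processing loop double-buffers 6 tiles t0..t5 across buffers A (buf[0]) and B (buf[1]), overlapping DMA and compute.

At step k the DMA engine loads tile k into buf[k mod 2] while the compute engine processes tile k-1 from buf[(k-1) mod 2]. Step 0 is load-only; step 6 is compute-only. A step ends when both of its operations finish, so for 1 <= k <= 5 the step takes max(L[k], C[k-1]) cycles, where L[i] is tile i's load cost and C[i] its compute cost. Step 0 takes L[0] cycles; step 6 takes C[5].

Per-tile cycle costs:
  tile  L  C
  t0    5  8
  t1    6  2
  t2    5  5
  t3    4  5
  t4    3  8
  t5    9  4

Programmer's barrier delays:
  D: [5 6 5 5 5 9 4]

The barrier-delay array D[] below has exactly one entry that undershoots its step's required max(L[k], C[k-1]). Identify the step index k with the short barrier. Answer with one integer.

hazard at step 1

[0] required=L[0]=5=5 vs D=5 ok
[1] required=max(L[1]=6,C[0]=8)=8 vs D=6 SHORT
[2] required=max(L[2]=5,C[1]=2)=5 vs D=5 ok
[3] required=max(L[3]=4,C[2]=5)=5 vs D=5 ok
[4] required=max(L[4]=3,C[3]=5)=5 vs D=5 ok
[5] required=max(L[5]=9,C[4]=8)=9 vs D=9 ok
[6] required=C[5]=4=4 vs D=4 ok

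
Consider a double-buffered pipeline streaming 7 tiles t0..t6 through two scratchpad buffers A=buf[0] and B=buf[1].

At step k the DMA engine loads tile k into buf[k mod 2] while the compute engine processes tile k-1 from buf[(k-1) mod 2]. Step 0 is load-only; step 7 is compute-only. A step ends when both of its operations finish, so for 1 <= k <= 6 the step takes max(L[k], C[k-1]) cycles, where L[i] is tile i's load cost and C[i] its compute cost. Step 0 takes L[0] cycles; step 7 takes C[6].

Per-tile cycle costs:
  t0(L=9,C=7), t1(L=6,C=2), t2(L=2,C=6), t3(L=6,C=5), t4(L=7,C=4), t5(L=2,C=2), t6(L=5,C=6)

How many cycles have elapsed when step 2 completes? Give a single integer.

end_cycle[2] = 18

  0. 9=9c; end=9; A:t0 B:-
  1. max(6,7)=7c; end=16; A:t0 B:t1
  2. max(2,2)=2c; end=18; A:t2 B:t1
  3. max(6,6)=6c; end=24; A:t2 B:t3
  4. max(7,5)=7c; end=31; A:t4 B:t3
  5. max(2,4)=4c; end=35; A:t4 B:t5
  6. max(5,2)=5c; end=40; A:t6 B:t5
  7. 6=6c; end=46; A:t6 B:t5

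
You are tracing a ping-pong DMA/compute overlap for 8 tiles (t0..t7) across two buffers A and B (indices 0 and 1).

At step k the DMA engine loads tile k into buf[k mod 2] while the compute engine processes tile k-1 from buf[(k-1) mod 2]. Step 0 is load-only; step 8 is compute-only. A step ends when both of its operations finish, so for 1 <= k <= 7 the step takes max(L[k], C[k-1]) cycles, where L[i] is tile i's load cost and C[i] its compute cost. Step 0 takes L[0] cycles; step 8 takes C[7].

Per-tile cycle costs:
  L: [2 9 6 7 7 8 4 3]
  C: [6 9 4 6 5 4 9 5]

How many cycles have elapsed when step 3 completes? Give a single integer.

step 0: L[0]=2 → dur=2, Σ=2 | A=load:t0 B=idle [load-only]
step 1: L[1]=9 C[0]=6 → dur=9, Σ=11 | A=compute:t0 B=load:t1 [load-bound]
step 2: L[2]=6 C[1]=9 → dur=9, Σ=20 | A=load:t2 B=compute:t1 [compute-bound]
step 3: L[3]=7 C[2]=4 → dur=7, Σ=27 | A=compute:t2 B=load:t3 [load-bound]
step 4: L[4]=7 C[3]=6 → dur=7, Σ=34 | A=load:t4 B=compute:t3 [load-bound]
step 5: L[5]=8 C[4]=5 → dur=8, Σ=42 | A=compute:t4 B=load:t5 [load-bound]
step 6: L[6]=4 C[5]=4 → dur=4, Σ=46 | A=load:t6 B=compute:t5 [tied]
step 7: L[7]=3 C[6]=9 → dur=9, Σ=55 | A=compute:t6 B=load:t7 [compute-bound]
step 8: C[7]=5 → dur=5, Σ=60 | A=idle B=compute:t7 [compute-only]

end_cycle[3] = 27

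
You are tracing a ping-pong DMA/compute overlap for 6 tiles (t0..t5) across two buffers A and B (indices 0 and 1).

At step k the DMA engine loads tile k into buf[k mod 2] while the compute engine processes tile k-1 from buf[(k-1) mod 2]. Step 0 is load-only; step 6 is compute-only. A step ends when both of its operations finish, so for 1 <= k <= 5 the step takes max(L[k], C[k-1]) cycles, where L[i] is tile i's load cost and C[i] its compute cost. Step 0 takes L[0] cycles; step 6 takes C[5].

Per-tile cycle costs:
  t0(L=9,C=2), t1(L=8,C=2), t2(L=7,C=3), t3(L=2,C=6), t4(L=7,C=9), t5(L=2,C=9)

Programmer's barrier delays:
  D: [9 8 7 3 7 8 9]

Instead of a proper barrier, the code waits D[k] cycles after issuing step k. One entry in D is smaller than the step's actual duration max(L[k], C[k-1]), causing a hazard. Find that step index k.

step 0: need L[0]=9 = 9; D[0]=9 ok
step 1: need max(L[1]=8,C[0]=2) = 8; D[1]=8 ok
step 2: need max(L[2]=7,C[1]=2) = 7; D[2]=7 ok
step 3: need max(L[3]=2,C[2]=3) = 3; D[3]=3 ok
step 4: need max(L[4]=7,C[3]=6) = 7; D[4]=7 ok
step 5: need max(L[5]=2,C[4]=9) = 9; D[5]=8 SHORT
step 6: need C[5]=9 = 9; D[6]=9 ok

hazard at step 5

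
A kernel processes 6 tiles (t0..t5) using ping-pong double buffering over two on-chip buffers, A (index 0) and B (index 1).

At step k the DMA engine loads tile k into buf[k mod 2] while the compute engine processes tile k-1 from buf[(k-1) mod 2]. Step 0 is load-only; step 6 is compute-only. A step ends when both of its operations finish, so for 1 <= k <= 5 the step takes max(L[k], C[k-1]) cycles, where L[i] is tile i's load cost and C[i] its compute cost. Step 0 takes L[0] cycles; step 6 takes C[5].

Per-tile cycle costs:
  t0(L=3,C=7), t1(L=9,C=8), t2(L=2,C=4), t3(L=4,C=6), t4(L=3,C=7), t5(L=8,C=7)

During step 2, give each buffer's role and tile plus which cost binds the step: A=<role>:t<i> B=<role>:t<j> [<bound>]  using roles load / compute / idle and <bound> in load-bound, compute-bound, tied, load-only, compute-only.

step 2: A=load:t2 B=compute:t1 [compute-bound]

  0. 3=3c; end=3; A:t0 B:-
  1. max(9,7)=9c; end=12; A:t0 B:t1
  2. max(2,8)=8c; end=20; A:t2 B:t1
  3. max(4,4)=4c; end=24; A:t2 B:t3
  4. max(3,6)=6c; end=30; A:t4 B:t3
  5. max(8,7)=8c; end=38; A:t4 B:t5
  6. 7=7c; end=45; A:t4 B:t5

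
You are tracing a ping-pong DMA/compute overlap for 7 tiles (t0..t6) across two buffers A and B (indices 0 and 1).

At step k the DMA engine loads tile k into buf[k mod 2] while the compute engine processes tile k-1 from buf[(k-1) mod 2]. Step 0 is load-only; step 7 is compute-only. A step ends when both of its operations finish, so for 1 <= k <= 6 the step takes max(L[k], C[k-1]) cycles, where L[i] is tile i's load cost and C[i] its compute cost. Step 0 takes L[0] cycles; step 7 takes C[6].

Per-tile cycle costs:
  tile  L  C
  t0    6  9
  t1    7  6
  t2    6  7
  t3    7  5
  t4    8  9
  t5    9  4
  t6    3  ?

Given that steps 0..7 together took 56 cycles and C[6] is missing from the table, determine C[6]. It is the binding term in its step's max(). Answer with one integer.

C[6] = 7

step 0: dur = L[0]=6 = 6
step 1: dur = max(L[1]=7, C[0]=9) = 9
step 2: dur = max(L[2]=6, C[1]=6) = 6
step 3: dur = max(L[3]=7, C[2]=7) = 7
step 4: dur = max(L[4]=8, C[3]=5) = 8
step 5: dur = max(L[5]=9, C[4]=9) = 9
step 6: dur = max(L[6]=3, C[5]=4) = 4
step 7: dur = C[6]=? = C[6]  (unknown; binding)
sum of known step durations = 49
dur[7] = total - known = 56 - 49 = 7
C[6] is the binding max in step 7, so C[6] = dur[7] = 7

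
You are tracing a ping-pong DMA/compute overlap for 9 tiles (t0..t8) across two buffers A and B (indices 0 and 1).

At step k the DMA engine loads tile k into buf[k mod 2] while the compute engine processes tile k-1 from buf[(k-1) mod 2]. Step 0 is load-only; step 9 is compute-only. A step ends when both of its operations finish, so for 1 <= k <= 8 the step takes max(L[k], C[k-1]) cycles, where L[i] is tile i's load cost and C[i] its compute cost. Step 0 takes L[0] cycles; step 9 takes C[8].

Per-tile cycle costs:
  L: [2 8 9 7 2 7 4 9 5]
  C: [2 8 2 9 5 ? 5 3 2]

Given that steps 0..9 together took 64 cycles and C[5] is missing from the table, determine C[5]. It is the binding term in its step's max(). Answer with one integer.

step 0: dur = L[0]=2 = 2
step 1: dur = max(L[1]=8, C[0]=2) = 8
step 2: dur = max(L[2]=9, C[1]=8) = 9
step 3: dur = max(L[3]=7, C[2]=2) = 7
step 4: dur = max(L[4]=2, C[3]=9) = 9
step 5: dur = max(L[5]=7, C[4]=5) = 7
step 6: dur = max(L[6]=4, C[5]=?) = C[5]  (unknown; binding)
step 7: dur = max(L[7]=9, C[6]=5) = 9
step 8: dur = max(L[8]=5, C[7]=3) = 5
step 9: dur = C[8]=2 = 2
sum of known step durations = 58
dur[6] = total - known = 64 - 58 = 6
C[5] is the binding max in step 6, so C[5] = dur[6] = 6

C[5] = 6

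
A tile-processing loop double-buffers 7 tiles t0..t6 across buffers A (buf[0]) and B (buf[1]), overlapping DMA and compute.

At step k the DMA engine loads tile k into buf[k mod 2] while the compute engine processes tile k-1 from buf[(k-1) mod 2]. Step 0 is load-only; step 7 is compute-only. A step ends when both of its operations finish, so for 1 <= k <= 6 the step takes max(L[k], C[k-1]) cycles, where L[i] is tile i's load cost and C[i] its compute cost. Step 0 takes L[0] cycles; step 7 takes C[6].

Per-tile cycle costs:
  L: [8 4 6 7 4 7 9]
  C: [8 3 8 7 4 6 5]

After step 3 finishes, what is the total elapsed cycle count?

k=0 load=t0/8c comp=- wait=8 total=8
k=1 load=t1/4c comp=t0/8c wait=8 total=16
k=2 load=t2/6c comp=t1/3c wait=6 total=22
k=3 load=t3/7c comp=t2/8c wait=8 total=30
k=4 load=t4/4c comp=t3/7c wait=7 total=37
k=5 load=t5/7c comp=t4/4c wait=7 total=44
k=6 load=t6/9c comp=t5/6c wait=9 total=53
k=7 load=- comp=t6/5c wait=5 total=58

end_cycle[3] = 30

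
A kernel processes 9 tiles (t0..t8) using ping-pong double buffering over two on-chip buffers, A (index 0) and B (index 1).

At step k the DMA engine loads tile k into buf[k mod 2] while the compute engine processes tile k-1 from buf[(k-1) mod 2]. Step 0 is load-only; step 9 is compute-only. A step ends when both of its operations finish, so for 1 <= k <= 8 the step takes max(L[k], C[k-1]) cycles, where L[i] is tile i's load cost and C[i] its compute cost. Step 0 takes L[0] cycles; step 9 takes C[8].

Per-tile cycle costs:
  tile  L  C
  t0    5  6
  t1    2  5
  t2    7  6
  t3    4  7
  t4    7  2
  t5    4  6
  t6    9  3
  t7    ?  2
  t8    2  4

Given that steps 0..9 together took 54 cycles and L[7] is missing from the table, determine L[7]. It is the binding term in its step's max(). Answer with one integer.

L[7] = 4

step 0 | dur = L[0]=5 = 5
step 1 | dur = max(L[1]=2, C[0]=6) = 6
step 2 | dur = max(L[2]=7, C[1]=5) = 7
step 3 | dur = max(L[3]=4, C[2]=6) = 6
step 4 | dur = max(L[4]=7, C[3]=7) = 7
step 5 | dur = max(L[5]=4, C[4]=2) = 4
step 6 | dur = max(L[6]=9, C[5]=6) = 9
step 7 | dur = max(L[7]=?, C[6]=3) = L[7]  (unknown; binding)
step 8 | dur = max(L[8]=2, C[7]=2) = 2
step 9 | dur = C[8]=4 = 4
sum of known step durations = 50
dur[7] = total - known = 54 - 50 = 4
L[7] is the binding max in step 7, so L[7] = dur[7] = 4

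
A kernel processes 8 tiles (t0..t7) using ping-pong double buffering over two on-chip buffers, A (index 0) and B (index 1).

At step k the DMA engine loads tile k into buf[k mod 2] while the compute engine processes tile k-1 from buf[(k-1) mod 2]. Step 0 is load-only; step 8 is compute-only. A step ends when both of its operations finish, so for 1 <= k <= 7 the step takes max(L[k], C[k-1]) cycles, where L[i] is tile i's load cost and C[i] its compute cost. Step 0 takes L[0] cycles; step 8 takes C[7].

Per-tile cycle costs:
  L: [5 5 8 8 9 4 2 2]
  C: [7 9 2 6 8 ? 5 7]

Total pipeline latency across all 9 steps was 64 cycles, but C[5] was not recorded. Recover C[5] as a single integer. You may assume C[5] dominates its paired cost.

step 0 | dur = L[0]=5 = 5
step 1 | dur = max(L[1]=5, C[0]=7) = 7
step 2 | dur = max(L[2]=8, C[1]=9) = 9
step 3 | dur = max(L[3]=8, C[2]=2) = 8
step 4 | dur = max(L[4]=9, C[3]=6) = 9
step 5 | dur = max(L[5]=4, C[4]=8) = 8
step 6 | dur = max(L[6]=2, C[5]=?) = C[5]  (unknown; binding)
step 7 | dur = max(L[7]=2, C[6]=5) = 5
step 8 | dur = C[7]=7 = 7
sum of known step durations = 58
dur[6] = total - known = 64 - 58 = 6
C[5] is the binding max in step 6, so C[5] = dur[6] = 6

C[5] = 6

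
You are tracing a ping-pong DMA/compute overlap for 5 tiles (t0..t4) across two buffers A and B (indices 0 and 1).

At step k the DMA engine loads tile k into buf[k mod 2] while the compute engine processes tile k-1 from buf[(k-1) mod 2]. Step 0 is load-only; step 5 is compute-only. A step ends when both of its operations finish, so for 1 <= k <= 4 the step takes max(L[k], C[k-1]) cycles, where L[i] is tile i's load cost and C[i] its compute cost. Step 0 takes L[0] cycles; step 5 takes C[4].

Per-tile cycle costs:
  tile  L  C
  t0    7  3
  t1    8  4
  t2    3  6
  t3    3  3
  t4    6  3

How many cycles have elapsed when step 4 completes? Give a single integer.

k=0 load=t0/7c comp=- wait=7 total=7
k=1 load=t1/8c comp=t0/3c wait=8 total=15
k=2 load=t2/3c comp=t1/4c wait=4 total=19
k=3 load=t3/3c comp=t2/6c wait=6 total=25
k=4 load=t4/6c comp=t3/3c wait=6 total=31
k=5 load=- comp=t4/3c wait=3 total=34

end_cycle[4] = 31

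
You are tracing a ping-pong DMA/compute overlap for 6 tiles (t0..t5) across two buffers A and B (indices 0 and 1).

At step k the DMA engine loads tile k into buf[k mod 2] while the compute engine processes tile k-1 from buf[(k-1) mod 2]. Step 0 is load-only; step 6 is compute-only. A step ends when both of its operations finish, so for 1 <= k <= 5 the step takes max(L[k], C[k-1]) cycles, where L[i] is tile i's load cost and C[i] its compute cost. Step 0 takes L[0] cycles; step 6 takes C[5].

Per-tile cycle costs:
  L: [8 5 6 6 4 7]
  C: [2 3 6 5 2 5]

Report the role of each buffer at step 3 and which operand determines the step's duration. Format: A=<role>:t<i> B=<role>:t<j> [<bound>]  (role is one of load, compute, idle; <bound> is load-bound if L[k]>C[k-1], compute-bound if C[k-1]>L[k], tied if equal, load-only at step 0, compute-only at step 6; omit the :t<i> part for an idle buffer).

  0. 8=8c; end=8; A:t0 B:-
  1. max(5,2)=5c; end=13; A:t0 B:t1
  2. max(6,3)=6c; end=19; A:t2 B:t1
  3. max(6,6)=6c; end=25; A:t2 B:t3
  4. max(4,5)=5c; end=30; A:t4 B:t3
  5. max(7,2)=7c; end=37; A:t4 B:t5
  6. 5=5c; end=42; A:t4 B:t5

step 3: A=compute:t2 B=load:t3 [tied]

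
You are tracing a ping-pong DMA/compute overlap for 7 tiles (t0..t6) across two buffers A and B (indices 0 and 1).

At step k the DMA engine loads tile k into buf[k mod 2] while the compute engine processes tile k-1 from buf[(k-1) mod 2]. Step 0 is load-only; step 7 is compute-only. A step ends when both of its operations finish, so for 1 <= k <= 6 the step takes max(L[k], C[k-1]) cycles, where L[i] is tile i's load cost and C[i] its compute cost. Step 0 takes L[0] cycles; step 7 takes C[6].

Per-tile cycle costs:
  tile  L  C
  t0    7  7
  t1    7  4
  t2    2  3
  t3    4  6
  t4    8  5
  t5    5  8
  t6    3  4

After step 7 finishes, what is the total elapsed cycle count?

  0. 7=7c; end=7; A:t0 B:-
  1. max(7,7)=7c; end=14; A:t0 B:t1
  2. max(2,4)=4c; end=18; A:t2 B:t1
  3. max(4,3)=4c; end=22; A:t2 B:t3
  4. max(8,6)=8c; end=30; A:t4 B:t3
  5. max(5,5)=5c; end=35; A:t4 B:t5
  6. max(3,8)=8c; end=43; A:t6 B:t5
  7. 4=4c; end=47; A:t6 B:t5

end_cycle[7] = 47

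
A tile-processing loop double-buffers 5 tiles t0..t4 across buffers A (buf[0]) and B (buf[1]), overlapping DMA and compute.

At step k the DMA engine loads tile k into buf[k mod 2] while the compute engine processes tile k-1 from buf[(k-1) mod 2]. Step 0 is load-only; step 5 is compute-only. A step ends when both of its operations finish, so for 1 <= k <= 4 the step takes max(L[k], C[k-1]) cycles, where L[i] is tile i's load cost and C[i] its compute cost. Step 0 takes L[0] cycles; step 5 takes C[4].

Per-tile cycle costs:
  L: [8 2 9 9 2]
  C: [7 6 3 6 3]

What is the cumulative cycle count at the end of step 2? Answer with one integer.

  0. 8=8c; end=8; A:t0 B:-
  1. max(2,7)=7c; end=15; A:t0 B:t1
  2. max(9,6)=9c; end=24; A:t2 B:t1
  3. max(9,3)=9c; end=33; A:t2 B:t3
  4. max(2,6)=6c; end=39; A:t4 B:t3
  5. 3=3c; end=42; A:t4 B:t3

end_cycle[2] = 24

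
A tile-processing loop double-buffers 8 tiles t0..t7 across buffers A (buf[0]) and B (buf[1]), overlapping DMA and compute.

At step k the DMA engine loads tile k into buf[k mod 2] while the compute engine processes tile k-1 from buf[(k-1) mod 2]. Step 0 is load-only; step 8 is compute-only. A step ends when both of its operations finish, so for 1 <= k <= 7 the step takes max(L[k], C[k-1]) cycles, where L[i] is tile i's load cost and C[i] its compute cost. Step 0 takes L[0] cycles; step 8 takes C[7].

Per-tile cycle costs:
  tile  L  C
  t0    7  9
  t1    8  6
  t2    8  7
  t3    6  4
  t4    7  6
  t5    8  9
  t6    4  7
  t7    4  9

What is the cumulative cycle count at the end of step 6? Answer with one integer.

  0. 7=7c; end=7; A:t0 B:-
  1. max(8,9)=9c; end=16; A:t0 B:t1
  2. max(8,6)=8c; end=24; A:t2 B:t1
  3. max(6,7)=7c; end=31; A:t2 B:t3
  4. max(7,4)=7c; end=38; A:t4 B:t3
  5. max(8,6)=8c; end=46; A:t4 B:t5
  6. max(4,9)=9c; end=55; A:t6 B:t5
  7. max(4,7)=7c; end=62; A:t6 B:t7
  8. 9=9c; end=71; A:t6 B:t7

end_cycle[6] = 55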